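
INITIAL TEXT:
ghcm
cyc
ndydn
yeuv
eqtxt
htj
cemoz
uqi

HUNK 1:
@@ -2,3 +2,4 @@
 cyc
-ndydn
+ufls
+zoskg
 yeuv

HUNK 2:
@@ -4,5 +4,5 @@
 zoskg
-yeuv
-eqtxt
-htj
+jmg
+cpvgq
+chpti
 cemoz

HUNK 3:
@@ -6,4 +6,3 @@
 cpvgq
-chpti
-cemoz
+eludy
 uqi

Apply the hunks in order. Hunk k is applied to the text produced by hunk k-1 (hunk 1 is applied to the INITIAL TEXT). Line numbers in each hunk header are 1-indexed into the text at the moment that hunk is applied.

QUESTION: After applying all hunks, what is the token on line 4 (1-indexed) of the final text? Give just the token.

Answer: zoskg

Derivation:
Hunk 1: at line 2 remove [ndydn] add [ufls,zoskg] -> 9 lines: ghcm cyc ufls zoskg yeuv eqtxt htj cemoz uqi
Hunk 2: at line 4 remove [yeuv,eqtxt,htj] add [jmg,cpvgq,chpti] -> 9 lines: ghcm cyc ufls zoskg jmg cpvgq chpti cemoz uqi
Hunk 3: at line 6 remove [chpti,cemoz] add [eludy] -> 8 lines: ghcm cyc ufls zoskg jmg cpvgq eludy uqi
Final line 4: zoskg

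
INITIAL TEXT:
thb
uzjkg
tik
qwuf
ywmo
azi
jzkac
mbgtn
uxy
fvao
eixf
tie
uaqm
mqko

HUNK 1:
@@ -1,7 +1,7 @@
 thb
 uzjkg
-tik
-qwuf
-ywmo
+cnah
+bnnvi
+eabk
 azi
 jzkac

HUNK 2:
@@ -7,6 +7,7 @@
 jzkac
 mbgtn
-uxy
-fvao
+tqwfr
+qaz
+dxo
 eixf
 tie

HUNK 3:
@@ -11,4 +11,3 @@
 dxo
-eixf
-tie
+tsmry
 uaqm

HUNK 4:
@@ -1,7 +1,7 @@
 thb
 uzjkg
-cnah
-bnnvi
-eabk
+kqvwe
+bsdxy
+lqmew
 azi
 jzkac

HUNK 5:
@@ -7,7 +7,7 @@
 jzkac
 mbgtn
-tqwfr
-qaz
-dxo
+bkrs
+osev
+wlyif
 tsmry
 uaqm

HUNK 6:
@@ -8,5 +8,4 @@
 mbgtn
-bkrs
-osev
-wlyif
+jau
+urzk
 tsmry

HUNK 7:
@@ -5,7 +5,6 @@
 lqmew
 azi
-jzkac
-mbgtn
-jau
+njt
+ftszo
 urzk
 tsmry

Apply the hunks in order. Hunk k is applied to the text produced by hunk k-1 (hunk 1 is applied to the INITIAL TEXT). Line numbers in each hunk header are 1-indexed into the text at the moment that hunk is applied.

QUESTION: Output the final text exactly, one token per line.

Answer: thb
uzjkg
kqvwe
bsdxy
lqmew
azi
njt
ftszo
urzk
tsmry
uaqm
mqko

Derivation:
Hunk 1: at line 1 remove [tik,qwuf,ywmo] add [cnah,bnnvi,eabk] -> 14 lines: thb uzjkg cnah bnnvi eabk azi jzkac mbgtn uxy fvao eixf tie uaqm mqko
Hunk 2: at line 7 remove [uxy,fvao] add [tqwfr,qaz,dxo] -> 15 lines: thb uzjkg cnah bnnvi eabk azi jzkac mbgtn tqwfr qaz dxo eixf tie uaqm mqko
Hunk 3: at line 11 remove [eixf,tie] add [tsmry] -> 14 lines: thb uzjkg cnah bnnvi eabk azi jzkac mbgtn tqwfr qaz dxo tsmry uaqm mqko
Hunk 4: at line 1 remove [cnah,bnnvi,eabk] add [kqvwe,bsdxy,lqmew] -> 14 lines: thb uzjkg kqvwe bsdxy lqmew azi jzkac mbgtn tqwfr qaz dxo tsmry uaqm mqko
Hunk 5: at line 7 remove [tqwfr,qaz,dxo] add [bkrs,osev,wlyif] -> 14 lines: thb uzjkg kqvwe bsdxy lqmew azi jzkac mbgtn bkrs osev wlyif tsmry uaqm mqko
Hunk 6: at line 8 remove [bkrs,osev,wlyif] add [jau,urzk] -> 13 lines: thb uzjkg kqvwe bsdxy lqmew azi jzkac mbgtn jau urzk tsmry uaqm mqko
Hunk 7: at line 5 remove [jzkac,mbgtn,jau] add [njt,ftszo] -> 12 lines: thb uzjkg kqvwe bsdxy lqmew azi njt ftszo urzk tsmry uaqm mqko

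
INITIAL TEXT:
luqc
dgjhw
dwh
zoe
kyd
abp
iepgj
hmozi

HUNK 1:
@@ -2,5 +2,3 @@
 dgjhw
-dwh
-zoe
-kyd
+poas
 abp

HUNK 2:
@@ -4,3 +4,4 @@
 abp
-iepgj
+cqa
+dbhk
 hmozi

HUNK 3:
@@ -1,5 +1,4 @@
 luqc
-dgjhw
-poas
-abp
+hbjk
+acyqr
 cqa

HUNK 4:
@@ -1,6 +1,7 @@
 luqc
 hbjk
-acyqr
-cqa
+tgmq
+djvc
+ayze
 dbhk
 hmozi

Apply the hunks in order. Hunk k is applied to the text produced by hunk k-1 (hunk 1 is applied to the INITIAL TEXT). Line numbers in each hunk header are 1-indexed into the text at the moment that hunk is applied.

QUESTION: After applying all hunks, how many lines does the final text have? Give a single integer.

Hunk 1: at line 2 remove [dwh,zoe,kyd] add [poas] -> 6 lines: luqc dgjhw poas abp iepgj hmozi
Hunk 2: at line 4 remove [iepgj] add [cqa,dbhk] -> 7 lines: luqc dgjhw poas abp cqa dbhk hmozi
Hunk 3: at line 1 remove [dgjhw,poas,abp] add [hbjk,acyqr] -> 6 lines: luqc hbjk acyqr cqa dbhk hmozi
Hunk 4: at line 1 remove [acyqr,cqa] add [tgmq,djvc,ayze] -> 7 lines: luqc hbjk tgmq djvc ayze dbhk hmozi
Final line count: 7

Answer: 7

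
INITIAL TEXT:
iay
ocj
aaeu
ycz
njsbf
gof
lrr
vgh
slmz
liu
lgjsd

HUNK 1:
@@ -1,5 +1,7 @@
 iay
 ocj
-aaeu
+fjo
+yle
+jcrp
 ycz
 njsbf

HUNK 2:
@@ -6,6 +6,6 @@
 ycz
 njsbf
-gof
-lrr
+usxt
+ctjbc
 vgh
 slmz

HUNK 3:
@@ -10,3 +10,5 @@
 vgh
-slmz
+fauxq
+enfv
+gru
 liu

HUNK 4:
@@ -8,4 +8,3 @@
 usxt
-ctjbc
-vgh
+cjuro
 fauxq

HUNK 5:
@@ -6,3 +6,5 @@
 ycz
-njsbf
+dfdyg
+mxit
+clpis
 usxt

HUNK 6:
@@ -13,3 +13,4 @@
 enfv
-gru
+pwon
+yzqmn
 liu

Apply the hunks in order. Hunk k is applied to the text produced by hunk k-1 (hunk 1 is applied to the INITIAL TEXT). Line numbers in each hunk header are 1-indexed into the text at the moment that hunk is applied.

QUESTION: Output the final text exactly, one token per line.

Hunk 1: at line 1 remove [aaeu] add [fjo,yle,jcrp] -> 13 lines: iay ocj fjo yle jcrp ycz njsbf gof lrr vgh slmz liu lgjsd
Hunk 2: at line 6 remove [gof,lrr] add [usxt,ctjbc] -> 13 lines: iay ocj fjo yle jcrp ycz njsbf usxt ctjbc vgh slmz liu lgjsd
Hunk 3: at line 10 remove [slmz] add [fauxq,enfv,gru] -> 15 lines: iay ocj fjo yle jcrp ycz njsbf usxt ctjbc vgh fauxq enfv gru liu lgjsd
Hunk 4: at line 8 remove [ctjbc,vgh] add [cjuro] -> 14 lines: iay ocj fjo yle jcrp ycz njsbf usxt cjuro fauxq enfv gru liu lgjsd
Hunk 5: at line 6 remove [njsbf] add [dfdyg,mxit,clpis] -> 16 lines: iay ocj fjo yle jcrp ycz dfdyg mxit clpis usxt cjuro fauxq enfv gru liu lgjsd
Hunk 6: at line 13 remove [gru] add [pwon,yzqmn] -> 17 lines: iay ocj fjo yle jcrp ycz dfdyg mxit clpis usxt cjuro fauxq enfv pwon yzqmn liu lgjsd

Answer: iay
ocj
fjo
yle
jcrp
ycz
dfdyg
mxit
clpis
usxt
cjuro
fauxq
enfv
pwon
yzqmn
liu
lgjsd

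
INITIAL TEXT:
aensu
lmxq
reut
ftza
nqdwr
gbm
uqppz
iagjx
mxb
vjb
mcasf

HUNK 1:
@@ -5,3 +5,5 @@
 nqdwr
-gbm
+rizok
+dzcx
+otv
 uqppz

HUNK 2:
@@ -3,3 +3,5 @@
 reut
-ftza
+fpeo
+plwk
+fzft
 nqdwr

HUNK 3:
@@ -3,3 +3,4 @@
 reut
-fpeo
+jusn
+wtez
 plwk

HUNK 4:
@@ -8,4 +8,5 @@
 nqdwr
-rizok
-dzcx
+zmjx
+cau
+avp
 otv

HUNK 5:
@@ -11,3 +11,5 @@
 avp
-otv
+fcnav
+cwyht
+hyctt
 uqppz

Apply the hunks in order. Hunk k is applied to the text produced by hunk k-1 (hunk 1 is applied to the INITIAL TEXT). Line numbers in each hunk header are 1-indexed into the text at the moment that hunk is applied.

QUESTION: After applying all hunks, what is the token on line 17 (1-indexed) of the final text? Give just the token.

Answer: mxb

Derivation:
Hunk 1: at line 5 remove [gbm] add [rizok,dzcx,otv] -> 13 lines: aensu lmxq reut ftza nqdwr rizok dzcx otv uqppz iagjx mxb vjb mcasf
Hunk 2: at line 3 remove [ftza] add [fpeo,plwk,fzft] -> 15 lines: aensu lmxq reut fpeo plwk fzft nqdwr rizok dzcx otv uqppz iagjx mxb vjb mcasf
Hunk 3: at line 3 remove [fpeo] add [jusn,wtez] -> 16 lines: aensu lmxq reut jusn wtez plwk fzft nqdwr rizok dzcx otv uqppz iagjx mxb vjb mcasf
Hunk 4: at line 8 remove [rizok,dzcx] add [zmjx,cau,avp] -> 17 lines: aensu lmxq reut jusn wtez plwk fzft nqdwr zmjx cau avp otv uqppz iagjx mxb vjb mcasf
Hunk 5: at line 11 remove [otv] add [fcnav,cwyht,hyctt] -> 19 lines: aensu lmxq reut jusn wtez plwk fzft nqdwr zmjx cau avp fcnav cwyht hyctt uqppz iagjx mxb vjb mcasf
Final line 17: mxb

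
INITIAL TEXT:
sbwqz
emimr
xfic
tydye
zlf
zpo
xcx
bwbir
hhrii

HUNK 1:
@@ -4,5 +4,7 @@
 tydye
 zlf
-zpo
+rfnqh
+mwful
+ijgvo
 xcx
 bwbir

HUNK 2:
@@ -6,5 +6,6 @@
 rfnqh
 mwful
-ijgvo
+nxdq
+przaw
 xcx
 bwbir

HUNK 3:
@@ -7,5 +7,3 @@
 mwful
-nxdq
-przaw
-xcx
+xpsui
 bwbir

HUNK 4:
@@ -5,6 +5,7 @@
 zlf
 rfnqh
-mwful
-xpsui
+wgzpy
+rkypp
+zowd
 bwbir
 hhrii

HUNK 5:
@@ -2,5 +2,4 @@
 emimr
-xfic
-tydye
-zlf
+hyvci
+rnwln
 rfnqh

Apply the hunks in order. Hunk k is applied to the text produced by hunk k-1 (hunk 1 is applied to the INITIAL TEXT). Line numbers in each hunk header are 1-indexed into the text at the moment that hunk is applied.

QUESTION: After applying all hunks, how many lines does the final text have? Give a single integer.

Answer: 10

Derivation:
Hunk 1: at line 4 remove [zpo] add [rfnqh,mwful,ijgvo] -> 11 lines: sbwqz emimr xfic tydye zlf rfnqh mwful ijgvo xcx bwbir hhrii
Hunk 2: at line 6 remove [ijgvo] add [nxdq,przaw] -> 12 lines: sbwqz emimr xfic tydye zlf rfnqh mwful nxdq przaw xcx bwbir hhrii
Hunk 3: at line 7 remove [nxdq,przaw,xcx] add [xpsui] -> 10 lines: sbwqz emimr xfic tydye zlf rfnqh mwful xpsui bwbir hhrii
Hunk 4: at line 5 remove [mwful,xpsui] add [wgzpy,rkypp,zowd] -> 11 lines: sbwqz emimr xfic tydye zlf rfnqh wgzpy rkypp zowd bwbir hhrii
Hunk 5: at line 2 remove [xfic,tydye,zlf] add [hyvci,rnwln] -> 10 lines: sbwqz emimr hyvci rnwln rfnqh wgzpy rkypp zowd bwbir hhrii
Final line count: 10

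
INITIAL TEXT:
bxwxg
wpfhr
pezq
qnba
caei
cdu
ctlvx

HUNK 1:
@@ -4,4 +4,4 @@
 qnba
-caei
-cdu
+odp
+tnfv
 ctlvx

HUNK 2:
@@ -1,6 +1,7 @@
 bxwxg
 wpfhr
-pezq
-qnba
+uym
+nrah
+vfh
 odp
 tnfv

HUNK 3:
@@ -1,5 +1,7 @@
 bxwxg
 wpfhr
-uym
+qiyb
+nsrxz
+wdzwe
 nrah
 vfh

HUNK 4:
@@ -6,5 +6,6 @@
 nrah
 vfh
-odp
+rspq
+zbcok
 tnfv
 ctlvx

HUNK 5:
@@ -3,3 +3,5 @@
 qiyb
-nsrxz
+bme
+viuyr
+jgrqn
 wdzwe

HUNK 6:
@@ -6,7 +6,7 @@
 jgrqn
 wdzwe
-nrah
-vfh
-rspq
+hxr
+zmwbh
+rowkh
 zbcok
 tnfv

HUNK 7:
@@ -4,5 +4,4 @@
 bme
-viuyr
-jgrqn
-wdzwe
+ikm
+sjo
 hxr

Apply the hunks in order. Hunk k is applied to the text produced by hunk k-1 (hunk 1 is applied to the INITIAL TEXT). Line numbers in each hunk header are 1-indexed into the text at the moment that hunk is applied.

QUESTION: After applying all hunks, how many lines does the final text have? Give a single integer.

Hunk 1: at line 4 remove [caei,cdu] add [odp,tnfv] -> 7 lines: bxwxg wpfhr pezq qnba odp tnfv ctlvx
Hunk 2: at line 1 remove [pezq,qnba] add [uym,nrah,vfh] -> 8 lines: bxwxg wpfhr uym nrah vfh odp tnfv ctlvx
Hunk 3: at line 1 remove [uym] add [qiyb,nsrxz,wdzwe] -> 10 lines: bxwxg wpfhr qiyb nsrxz wdzwe nrah vfh odp tnfv ctlvx
Hunk 4: at line 6 remove [odp] add [rspq,zbcok] -> 11 lines: bxwxg wpfhr qiyb nsrxz wdzwe nrah vfh rspq zbcok tnfv ctlvx
Hunk 5: at line 3 remove [nsrxz] add [bme,viuyr,jgrqn] -> 13 lines: bxwxg wpfhr qiyb bme viuyr jgrqn wdzwe nrah vfh rspq zbcok tnfv ctlvx
Hunk 6: at line 6 remove [nrah,vfh,rspq] add [hxr,zmwbh,rowkh] -> 13 lines: bxwxg wpfhr qiyb bme viuyr jgrqn wdzwe hxr zmwbh rowkh zbcok tnfv ctlvx
Hunk 7: at line 4 remove [viuyr,jgrqn,wdzwe] add [ikm,sjo] -> 12 lines: bxwxg wpfhr qiyb bme ikm sjo hxr zmwbh rowkh zbcok tnfv ctlvx
Final line count: 12

Answer: 12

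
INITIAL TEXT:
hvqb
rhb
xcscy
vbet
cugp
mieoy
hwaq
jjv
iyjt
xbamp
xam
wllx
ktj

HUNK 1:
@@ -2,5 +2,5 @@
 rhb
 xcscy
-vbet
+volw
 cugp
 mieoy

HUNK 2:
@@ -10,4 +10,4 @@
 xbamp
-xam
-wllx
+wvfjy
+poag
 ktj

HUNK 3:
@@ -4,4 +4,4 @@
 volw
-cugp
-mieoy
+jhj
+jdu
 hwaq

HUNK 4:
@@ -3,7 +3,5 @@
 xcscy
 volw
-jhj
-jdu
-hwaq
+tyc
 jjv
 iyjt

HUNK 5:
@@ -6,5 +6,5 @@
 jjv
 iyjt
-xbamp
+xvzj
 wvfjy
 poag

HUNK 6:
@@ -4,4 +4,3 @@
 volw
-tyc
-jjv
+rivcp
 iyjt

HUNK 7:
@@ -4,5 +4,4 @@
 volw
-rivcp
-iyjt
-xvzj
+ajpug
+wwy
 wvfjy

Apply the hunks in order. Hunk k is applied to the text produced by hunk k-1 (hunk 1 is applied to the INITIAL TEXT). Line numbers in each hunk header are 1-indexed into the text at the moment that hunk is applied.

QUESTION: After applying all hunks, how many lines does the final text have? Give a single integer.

Hunk 1: at line 2 remove [vbet] add [volw] -> 13 lines: hvqb rhb xcscy volw cugp mieoy hwaq jjv iyjt xbamp xam wllx ktj
Hunk 2: at line 10 remove [xam,wllx] add [wvfjy,poag] -> 13 lines: hvqb rhb xcscy volw cugp mieoy hwaq jjv iyjt xbamp wvfjy poag ktj
Hunk 3: at line 4 remove [cugp,mieoy] add [jhj,jdu] -> 13 lines: hvqb rhb xcscy volw jhj jdu hwaq jjv iyjt xbamp wvfjy poag ktj
Hunk 4: at line 3 remove [jhj,jdu,hwaq] add [tyc] -> 11 lines: hvqb rhb xcscy volw tyc jjv iyjt xbamp wvfjy poag ktj
Hunk 5: at line 6 remove [xbamp] add [xvzj] -> 11 lines: hvqb rhb xcscy volw tyc jjv iyjt xvzj wvfjy poag ktj
Hunk 6: at line 4 remove [tyc,jjv] add [rivcp] -> 10 lines: hvqb rhb xcscy volw rivcp iyjt xvzj wvfjy poag ktj
Hunk 7: at line 4 remove [rivcp,iyjt,xvzj] add [ajpug,wwy] -> 9 lines: hvqb rhb xcscy volw ajpug wwy wvfjy poag ktj
Final line count: 9

Answer: 9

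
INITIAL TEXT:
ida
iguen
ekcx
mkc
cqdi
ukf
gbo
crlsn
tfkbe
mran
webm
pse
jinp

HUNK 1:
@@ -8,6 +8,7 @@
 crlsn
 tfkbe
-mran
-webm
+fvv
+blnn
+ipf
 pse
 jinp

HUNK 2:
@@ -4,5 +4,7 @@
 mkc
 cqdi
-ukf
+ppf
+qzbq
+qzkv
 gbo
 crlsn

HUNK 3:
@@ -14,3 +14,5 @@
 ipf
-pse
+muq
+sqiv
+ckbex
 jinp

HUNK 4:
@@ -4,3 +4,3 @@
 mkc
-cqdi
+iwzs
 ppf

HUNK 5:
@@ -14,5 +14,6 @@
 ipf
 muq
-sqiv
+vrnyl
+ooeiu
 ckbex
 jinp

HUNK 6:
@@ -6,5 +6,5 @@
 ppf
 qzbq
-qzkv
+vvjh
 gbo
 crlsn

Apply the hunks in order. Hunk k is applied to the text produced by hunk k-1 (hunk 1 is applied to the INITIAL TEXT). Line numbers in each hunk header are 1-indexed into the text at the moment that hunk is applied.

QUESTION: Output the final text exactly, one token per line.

Answer: ida
iguen
ekcx
mkc
iwzs
ppf
qzbq
vvjh
gbo
crlsn
tfkbe
fvv
blnn
ipf
muq
vrnyl
ooeiu
ckbex
jinp

Derivation:
Hunk 1: at line 8 remove [mran,webm] add [fvv,blnn,ipf] -> 14 lines: ida iguen ekcx mkc cqdi ukf gbo crlsn tfkbe fvv blnn ipf pse jinp
Hunk 2: at line 4 remove [ukf] add [ppf,qzbq,qzkv] -> 16 lines: ida iguen ekcx mkc cqdi ppf qzbq qzkv gbo crlsn tfkbe fvv blnn ipf pse jinp
Hunk 3: at line 14 remove [pse] add [muq,sqiv,ckbex] -> 18 lines: ida iguen ekcx mkc cqdi ppf qzbq qzkv gbo crlsn tfkbe fvv blnn ipf muq sqiv ckbex jinp
Hunk 4: at line 4 remove [cqdi] add [iwzs] -> 18 lines: ida iguen ekcx mkc iwzs ppf qzbq qzkv gbo crlsn tfkbe fvv blnn ipf muq sqiv ckbex jinp
Hunk 5: at line 14 remove [sqiv] add [vrnyl,ooeiu] -> 19 lines: ida iguen ekcx mkc iwzs ppf qzbq qzkv gbo crlsn tfkbe fvv blnn ipf muq vrnyl ooeiu ckbex jinp
Hunk 6: at line 6 remove [qzkv] add [vvjh] -> 19 lines: ida iguen ekcx mkc iwzs ppf qzbq vvjh gbo crlsn tfkbe fvv blnn ipf muq vrnyl ooeiu ckbex jinp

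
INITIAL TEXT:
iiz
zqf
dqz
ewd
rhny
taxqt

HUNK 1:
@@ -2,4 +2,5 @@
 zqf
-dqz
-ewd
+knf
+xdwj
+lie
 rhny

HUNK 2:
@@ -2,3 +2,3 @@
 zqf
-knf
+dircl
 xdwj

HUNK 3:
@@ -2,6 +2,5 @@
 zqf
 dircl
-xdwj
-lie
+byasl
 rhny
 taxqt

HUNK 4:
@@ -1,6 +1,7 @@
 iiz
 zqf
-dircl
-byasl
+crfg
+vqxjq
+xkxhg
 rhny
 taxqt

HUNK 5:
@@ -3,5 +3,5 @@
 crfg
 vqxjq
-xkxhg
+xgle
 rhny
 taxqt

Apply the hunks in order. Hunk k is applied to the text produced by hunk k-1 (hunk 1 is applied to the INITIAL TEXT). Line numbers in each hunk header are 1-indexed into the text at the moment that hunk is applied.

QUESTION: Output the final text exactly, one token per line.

Answer: iiz
zqf
crfg
vqxjq
xgle
rhny
taxqt

Derivation:
Hunk 1: at line 2 remove [dqz,ewd] add [knf,xdwj,lie] -> 7 lines: iiz zqf knf xdwj lie rhny taxqt
Hunk 2: at line 2 remove [knf] add [dircl] -> 7 lines: iiz zqf dircl xdwj lie rhny taxqt
Hunk 3: at line 2 remove [xdwj,lie] add [byasl] -> 6 lines: iiz zqf dircl byasl rhny taxqt
Hunk 4: at line 1 remove [dircl,byasl] add [crfg,vqxjq,xkxhg] -> 7 lines: iiz zqf crfg vqxjq xkxhg rhny taxqt
Hunk 5: at line 3 remove [xkxhg] add [xgle] -> 7 lines: iiz zqf crfg vqxjq xgle rhny taxqt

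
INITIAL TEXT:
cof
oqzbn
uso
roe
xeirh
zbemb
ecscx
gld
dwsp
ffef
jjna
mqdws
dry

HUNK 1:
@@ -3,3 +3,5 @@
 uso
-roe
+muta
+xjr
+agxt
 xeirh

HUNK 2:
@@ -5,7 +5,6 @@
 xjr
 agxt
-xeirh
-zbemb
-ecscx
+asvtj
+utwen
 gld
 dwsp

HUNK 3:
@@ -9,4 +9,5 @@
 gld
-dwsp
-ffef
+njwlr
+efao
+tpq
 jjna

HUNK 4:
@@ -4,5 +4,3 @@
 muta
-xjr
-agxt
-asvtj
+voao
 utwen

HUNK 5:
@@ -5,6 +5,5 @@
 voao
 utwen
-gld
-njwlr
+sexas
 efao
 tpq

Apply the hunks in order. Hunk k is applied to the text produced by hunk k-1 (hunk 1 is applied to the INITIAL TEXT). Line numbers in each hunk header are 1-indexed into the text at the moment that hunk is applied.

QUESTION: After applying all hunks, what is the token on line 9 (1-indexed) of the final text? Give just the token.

Hunk 1: at line 3 remove [roe] add [muta,xjr,agxt] -> 15 lines: cof oqzbn uso muta xjr agxt xeirh zbemb ecscx gld dwsp ffef jjna mqdws dry
Hunk 2: at line 5 remove [xeirh,zbemb,ecscx] add [asvtj,utwen] -> 14 lines: cof oqzbn uso muta xjr agxt asvtj utwen gld dwsp ffef jjna mqdws dry
Hunk 3: at line 9 remove [dwsp,ffef] add [njwlr,efao,tpq] -> 15 lines: cof oqzbn uso muta xjr agxt asvtj utwen gld njwlr efao tpq jjna mqdws dry
Hunk 4: at line 4 remove [xjr,agxt,asvtj] add [voao] -> 13 lines: cof oqzbn uso muta voao utwen gld njwlr efao tpq jjna mqdws dry
Hunk 5: at line 5 remove [gld,njwlr] add [sexas] -> 12 lines: cof oqzbn uso muta voao utwen sexas efao tpq jjna mqdws dry
Final line 9: tpq

Answer: tpq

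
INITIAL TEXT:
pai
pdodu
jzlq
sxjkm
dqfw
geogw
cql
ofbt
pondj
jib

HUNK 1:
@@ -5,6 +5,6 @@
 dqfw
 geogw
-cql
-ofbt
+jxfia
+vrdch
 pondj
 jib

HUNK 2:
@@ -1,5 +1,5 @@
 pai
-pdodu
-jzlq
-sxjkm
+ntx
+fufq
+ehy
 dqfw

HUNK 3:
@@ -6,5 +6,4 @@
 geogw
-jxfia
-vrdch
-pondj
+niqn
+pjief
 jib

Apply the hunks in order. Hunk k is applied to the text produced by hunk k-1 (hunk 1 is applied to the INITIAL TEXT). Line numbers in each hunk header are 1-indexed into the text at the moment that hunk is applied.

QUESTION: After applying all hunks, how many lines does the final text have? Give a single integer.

Answer: 9

Derivation:
Hunk 1: at line 5 remove [cql,ofbt] add [jxfia,vrdch] -> 10 lines: pai pdodu jzlq sxjkm dqfw geogw jxfia vrdch pondj jib
Hunk 2: at line 1 remove [pdodu,jzlq,sxjkm] add [ntx,fufq,ehy] -> 10 lines: pai ntx fufq ehy dqfw geogw jxfia vrdch pondj jib
Hunk 3: at line 6 remove [jxfia,vrdch,pondj] add [niqn,pjief] -> 9 lines: pai ntx fufq ehy dqfw geogw niqn pjief jib
Final line count: 9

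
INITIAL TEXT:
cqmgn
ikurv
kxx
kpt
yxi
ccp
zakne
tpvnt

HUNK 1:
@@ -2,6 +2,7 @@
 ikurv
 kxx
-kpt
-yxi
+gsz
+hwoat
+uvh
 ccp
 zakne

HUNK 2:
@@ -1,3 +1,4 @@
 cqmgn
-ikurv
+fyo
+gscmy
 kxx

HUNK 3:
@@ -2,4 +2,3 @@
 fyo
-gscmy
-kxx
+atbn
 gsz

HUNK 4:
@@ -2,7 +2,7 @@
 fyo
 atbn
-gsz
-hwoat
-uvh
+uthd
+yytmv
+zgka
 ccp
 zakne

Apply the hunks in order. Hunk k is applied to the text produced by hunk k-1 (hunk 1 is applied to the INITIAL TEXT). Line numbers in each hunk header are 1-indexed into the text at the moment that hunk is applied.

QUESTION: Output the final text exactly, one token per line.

Answer: cqmgn
fyo
atbn
uthd
yytmv
zgka
ccp
zakne
tpvnt

Derivation:
Hunk 1: at line 2 remove [kpt,yxi] add [gsz,hwoat,uvh] -> 9 lines: cqmgn ikurv kxx gsz hwoat uvh ccp zakne tpvnt
Hunk 2: at line 1 remove [ikurv] add [fyo,gscmy] -> 10 lines: cqmgn fyo gscmy kxx gsz hwoat uvh ccp zakne tpvnt
Hunk 3: at line 2 remove [gscmy,kxx] add [atbn] -> 9 lines: cqmgn fyo atbn gsz hwoat uvh ccp zakne tpvnt
Hunk 4: at line 2 remove [gsz,hwoat,uvh] add [uthd,yytmv,zgka] -> 9 lines: cqmgn fyo atbn uthd yytmv zgka ccp zakne tpvnt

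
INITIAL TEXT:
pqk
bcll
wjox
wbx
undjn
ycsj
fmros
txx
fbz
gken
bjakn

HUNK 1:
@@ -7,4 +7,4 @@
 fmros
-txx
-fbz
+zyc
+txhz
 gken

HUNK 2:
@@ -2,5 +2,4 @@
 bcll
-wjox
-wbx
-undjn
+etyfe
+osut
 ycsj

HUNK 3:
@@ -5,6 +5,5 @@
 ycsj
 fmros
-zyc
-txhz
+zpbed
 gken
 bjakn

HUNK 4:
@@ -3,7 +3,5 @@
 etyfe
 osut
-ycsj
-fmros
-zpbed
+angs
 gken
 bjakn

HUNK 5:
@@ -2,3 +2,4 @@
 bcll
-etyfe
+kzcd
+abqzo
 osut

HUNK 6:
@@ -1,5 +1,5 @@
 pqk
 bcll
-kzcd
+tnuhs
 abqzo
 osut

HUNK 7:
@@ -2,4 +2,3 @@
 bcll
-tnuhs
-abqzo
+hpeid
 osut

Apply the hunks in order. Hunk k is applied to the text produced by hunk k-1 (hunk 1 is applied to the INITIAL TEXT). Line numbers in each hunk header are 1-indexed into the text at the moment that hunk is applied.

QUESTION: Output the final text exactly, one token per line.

Hunk 1: at line 7 remove [txx,fbz] add [zyc,txhz] -> 11 lines: pqk bcll wjox wbx undjn ycsj fmros zyc txhz gken bjakn
Hunk 2: at line 2 remove [wjox,wbx,undjn] add [etyfe,osut] -> 10 lines: pqk bcll etyfe osut ycsj fmros zyc txhz gken bjakn
Hunk 3: at line 5 remove [zyc,txhz] add [zpbed] -> 9 lines: pqk bcll etyfe osut ycsj fmros zpbed gken bjakn
Hunk 4: at line 3 remove [ycsj,fmros,zpbed] add [angs] -> 7 lines: pqk bcll etyfe osut angs gken bjakn
Hunk 5: at line 2 remove [etyfe] add [kzcd,abqzo] -> 8 lines: pqk bcll kzcd abqzo osut angs gken bjakn
Hunk 6: at line 1 remove [kzcd] add [tnuhs] -> 8 lines: pqk bcll tnuhs abqzo osut angs gken bjakn
Hunk 7: at line 2 remove [tnuhs,abqzo] add [hpeid] -> 7 lines: pqk bcll hpeid osut angs gken bjakn

Answer: pqk
bcll
hpeid
osut
angs
gken
bjakn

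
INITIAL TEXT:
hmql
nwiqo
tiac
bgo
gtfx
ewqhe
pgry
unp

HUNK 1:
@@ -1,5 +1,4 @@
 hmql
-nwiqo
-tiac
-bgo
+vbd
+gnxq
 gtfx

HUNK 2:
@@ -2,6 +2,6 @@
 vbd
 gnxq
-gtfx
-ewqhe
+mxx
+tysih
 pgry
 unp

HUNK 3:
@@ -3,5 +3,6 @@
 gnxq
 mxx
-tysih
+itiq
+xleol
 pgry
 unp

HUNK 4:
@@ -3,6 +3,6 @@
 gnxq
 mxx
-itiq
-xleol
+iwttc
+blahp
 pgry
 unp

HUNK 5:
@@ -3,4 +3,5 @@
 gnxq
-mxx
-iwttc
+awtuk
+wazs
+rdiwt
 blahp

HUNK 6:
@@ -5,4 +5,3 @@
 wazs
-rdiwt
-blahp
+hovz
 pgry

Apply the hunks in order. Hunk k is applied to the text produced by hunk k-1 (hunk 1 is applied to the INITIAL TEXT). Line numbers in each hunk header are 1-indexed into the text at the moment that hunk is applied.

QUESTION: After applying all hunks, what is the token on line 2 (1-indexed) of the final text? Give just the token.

Hunk 1: at line 1 remove [nwiqo,tiac,bgo] add [vbd,gnxq] -> 7 lines: hmql vbd gnxq gtfx ewqhe pgry unp
Hunk 2: at line 2 remove [gtfx,ewqhe] add [mxx,tysih] -> 7 lines: hmql vbd gnxq mxx tysih pgry unp
Hunk 3: at line 3 remove [tysih] add [itiq,xleol] -> 8 lines: hmql vbd gnxq mxx itiq xleol pgry unp
Hunk 4: at line 3 remove [itiq,xleol] add [iwttc,blahp] -> 8 lines: hmql vbd gnxq mxx iwttc blahp pgry unp
Hunk 5: at line 3 remove [mxx,iwttc] add [awtuk,wazs,rdiwt] -> 9 lines: hmql vbd gnxq awtuk wazs rdiwt blahp pgry unp
Hunk 6: at line 5 remove [rdiwt,blahp] add [hovz] -> 8 lines: hmql vbd gnxq awtuk wazs hovz pgry unp
Final line 2: vbd

Answer: vbd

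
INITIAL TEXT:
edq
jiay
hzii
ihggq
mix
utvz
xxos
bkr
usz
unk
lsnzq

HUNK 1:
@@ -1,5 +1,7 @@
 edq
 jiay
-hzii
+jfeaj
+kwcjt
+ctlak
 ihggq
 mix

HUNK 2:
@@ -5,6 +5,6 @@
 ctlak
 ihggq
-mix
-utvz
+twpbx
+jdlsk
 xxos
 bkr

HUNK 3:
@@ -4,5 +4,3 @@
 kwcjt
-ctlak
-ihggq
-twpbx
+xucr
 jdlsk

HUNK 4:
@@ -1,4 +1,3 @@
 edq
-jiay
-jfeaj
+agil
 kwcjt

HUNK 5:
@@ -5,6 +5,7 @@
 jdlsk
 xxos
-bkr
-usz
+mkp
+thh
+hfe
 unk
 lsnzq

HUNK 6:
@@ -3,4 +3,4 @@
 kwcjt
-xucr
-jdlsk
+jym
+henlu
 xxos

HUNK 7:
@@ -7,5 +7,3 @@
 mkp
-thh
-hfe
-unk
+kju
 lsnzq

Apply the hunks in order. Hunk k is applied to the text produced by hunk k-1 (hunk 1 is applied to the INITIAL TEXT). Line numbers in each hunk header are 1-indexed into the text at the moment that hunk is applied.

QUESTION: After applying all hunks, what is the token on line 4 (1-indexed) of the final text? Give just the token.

Hunk 1: at line 1 remove [hzii] add [jfeaj,kwcjt,ctlak] -> 13 lines: edq jiay jfeaj kwcjt ctlak ihggq mix utvz xxos bkr usz unk lsnzq
Hunk 2: at line 5 remove [mix,utvz] add [twpbx,jdlsk] -> 13 lines: edq jiay jfeaj kwcjt ctlak ihggq twpbx jdlsk xxos bkr usz unk lsnzq
Hunk 3: at line 4 remove [ctlak,ihggq,twpbx] add [xucr] -> 11 lines: edq jiay jfeaj kwcjt xucr jdlsk xxos bkr usz unk lsnzq
Hunk 4: at line 1 remove [jiay,jfeaj] add [agil] -> 10 lines: edq agil kwcjt xucr jdlsk xxos bkr usz unk lsnzq
Hunk 5: at line 5 remove [bkr,usz] add [mkp,thh,hfe] -> 11 lines: edq agil kwcjt xucr jdlsk xxos mkp thh hfe unk lsnzq
Hunk 6: at line 3 remove [xucr,jdlsk] add [jym,henlu] -> 11 lines: edq agil kwcjt jym henlu xxos mkp thh hfe unk lsnzq
Hunk 7: at line 7 remove [thh,hfe,unk] add [kju] -> 9 lines: edq agil kwcjt jym henlu xxos mkp kju lsnzq
Final line 4: jym

Answer: jym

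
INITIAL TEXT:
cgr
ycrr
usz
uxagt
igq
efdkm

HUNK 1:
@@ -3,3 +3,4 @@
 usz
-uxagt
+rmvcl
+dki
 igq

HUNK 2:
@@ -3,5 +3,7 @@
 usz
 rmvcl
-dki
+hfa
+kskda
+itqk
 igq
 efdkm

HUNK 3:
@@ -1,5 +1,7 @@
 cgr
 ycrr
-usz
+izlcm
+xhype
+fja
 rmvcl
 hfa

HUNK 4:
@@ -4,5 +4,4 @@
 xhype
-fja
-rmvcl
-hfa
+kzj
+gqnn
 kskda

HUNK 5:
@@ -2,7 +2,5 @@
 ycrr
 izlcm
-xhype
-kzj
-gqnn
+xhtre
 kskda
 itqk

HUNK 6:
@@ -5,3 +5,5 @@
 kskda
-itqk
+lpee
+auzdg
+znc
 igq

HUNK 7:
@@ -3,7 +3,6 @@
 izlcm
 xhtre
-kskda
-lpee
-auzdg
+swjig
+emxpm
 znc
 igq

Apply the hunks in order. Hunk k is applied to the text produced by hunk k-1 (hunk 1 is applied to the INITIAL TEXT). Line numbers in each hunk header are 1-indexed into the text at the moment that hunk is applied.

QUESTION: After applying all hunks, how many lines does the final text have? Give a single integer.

Hunk 1: at line 3 remove [uxagt] add [rmvcl,dki] -> 7 lines: cgr ycrr usz rmvcl dki igq efdkm
Hunk 2: at line 3 remove [dki] add [hfa,kskda,itqk] -> 9 lines: cgr ycrr usz rmvcl hfa kskda itqk igq efdkm
Hunk 3: at line 1 remove [usz] add [izlcm,xhype,fja] -> 11 lines: cgr ycrr izlcm xhype fja rmvcl hfa kskda itqk igq efdkm
Hunk 4: at line 4 remove [fja,rmvcl,hfa] add [kzj,gqnn] -> 10 lines: cgr ycrr izlcm xhype kzj gqnn kskda itqk igq efdkm
Hunk 5: at line 2 remove [xhype,kzj,gqnn] add [xhtre] -> 8 lines: cgr ycrr izlcm xhtre kskda itqk igq efdkm
Hunk 6: at line 5 remove [itqk] add [lpee,auzdg,znc] -> 10 lines: cgr ycrr izlcm xhtre kskda lpee auzdg znc igq efdkm
Hunk 7: at line 3 remove [kskda,lpee,auzdg] add [swjig,emxpm] -> 9 lines: cgr ycrr izlcm xhtre swjig emxpm znc igq efdkm
Final line count: 9

Answer: 9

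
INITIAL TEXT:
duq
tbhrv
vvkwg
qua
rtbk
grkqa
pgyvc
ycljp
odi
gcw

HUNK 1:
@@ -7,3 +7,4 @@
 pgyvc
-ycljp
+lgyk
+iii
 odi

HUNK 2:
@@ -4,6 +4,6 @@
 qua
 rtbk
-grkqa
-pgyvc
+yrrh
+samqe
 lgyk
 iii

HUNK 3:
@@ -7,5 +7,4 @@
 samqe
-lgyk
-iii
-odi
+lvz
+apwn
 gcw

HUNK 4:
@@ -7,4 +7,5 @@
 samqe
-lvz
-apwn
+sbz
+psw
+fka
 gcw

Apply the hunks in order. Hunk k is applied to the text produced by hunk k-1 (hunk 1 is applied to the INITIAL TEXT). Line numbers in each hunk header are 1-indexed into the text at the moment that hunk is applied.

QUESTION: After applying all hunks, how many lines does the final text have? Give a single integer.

Hunk 1: at line 7 remove [ycljp] add [lgyk,iii] -> 11 lines: duq tbhrv vvkwg qua rtbk grkqa pgyvc lgyk iii odi gcw
Hunk 2: at line 4 remove [grkqa,pgyvc] add [yrrh,samqe] -> 11 lines: duq tbhrv vvkwg qua rtbk yrrh samqe lgyk iii odi gcw
Hunk 3: at line 7 remove [lgyk,iii,odi] add [lvz,apwn] -> 10 lines: duq tbhrv vvkwg qua rtbk yrrh samqe lvz apwn gcw
Hunk 4: at line 7 remove [lvz,apwn] add [sbz,psw,fka] -> 11 lines: duq tbhrv vvkwg qua rtbk yrrh samqe sbz psw fka gcw
Final line count: 11

Answer: 11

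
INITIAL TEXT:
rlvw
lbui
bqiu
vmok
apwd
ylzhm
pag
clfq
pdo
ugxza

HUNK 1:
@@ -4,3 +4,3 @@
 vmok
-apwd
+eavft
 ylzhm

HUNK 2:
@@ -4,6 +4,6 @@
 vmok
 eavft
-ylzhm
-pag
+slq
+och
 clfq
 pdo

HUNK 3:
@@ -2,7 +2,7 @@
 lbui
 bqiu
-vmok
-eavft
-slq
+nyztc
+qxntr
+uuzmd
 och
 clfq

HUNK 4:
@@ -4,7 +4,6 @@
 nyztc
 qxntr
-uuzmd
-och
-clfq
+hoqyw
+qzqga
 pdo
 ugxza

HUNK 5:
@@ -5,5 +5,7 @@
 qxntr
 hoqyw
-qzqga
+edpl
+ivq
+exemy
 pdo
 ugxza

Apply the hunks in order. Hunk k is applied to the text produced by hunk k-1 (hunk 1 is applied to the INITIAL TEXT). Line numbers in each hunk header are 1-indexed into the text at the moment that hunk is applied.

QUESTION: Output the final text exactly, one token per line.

Hunk 1: at line 4 remove [apwd] add [eavft] -> 10 lines: rlvw lbui bqiu vmok eavft ylzhm pag clfq pdo ugxza
Hunk 2: at line 4 remove [ylzhm,pag] add [slq,och] -> 10 lines: rlvw lbui bqiu vmok eavft slq och clfq pdo ugxza
Hunk 3: at line 2 remove [vmok,eavft,slq] add [nyztc,qxntr,uuzmd] -> 10 lines: rlvw lbui bqiu nyztc qxntr uuzmd och clfq pdo ugxza
Hunk 4: at line 4 remove [uuzmd,och,clfq] add [hoqyw,qzqga] -> 9 lines: rlvw lbui bqiu nyztc qxntr hoqyw qzqga pdo ugxza
Hunk 5: at line 5 remove [qzqga] add [edpl,ivq,exemy] -> 11 lines: rlvw lbui bqiu nyztc qxntr hoqyw edpl ivq exemy pdo ugxza

Answer: rlvw
lbui
bqiu
nyztc
qxntr
hoqyw
edpl
ivq
exemy
pdo
ugxza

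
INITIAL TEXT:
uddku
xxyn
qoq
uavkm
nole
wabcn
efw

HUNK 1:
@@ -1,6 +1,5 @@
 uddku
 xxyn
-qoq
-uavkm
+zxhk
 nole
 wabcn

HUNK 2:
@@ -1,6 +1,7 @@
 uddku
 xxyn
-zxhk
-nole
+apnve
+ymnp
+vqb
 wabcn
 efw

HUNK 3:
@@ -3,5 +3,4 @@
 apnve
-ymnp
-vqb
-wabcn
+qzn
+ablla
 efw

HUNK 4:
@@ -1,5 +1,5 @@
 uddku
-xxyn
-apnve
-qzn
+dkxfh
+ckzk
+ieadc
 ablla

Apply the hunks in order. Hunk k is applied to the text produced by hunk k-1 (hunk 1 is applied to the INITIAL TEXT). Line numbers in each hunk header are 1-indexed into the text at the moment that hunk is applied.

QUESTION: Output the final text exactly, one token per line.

Hunk 1: at line 1 remove [qoq,uavkm] add [zxhk] -> 6 lines: uddku xxyn zxhk nole wabcn efw
Hunk 2: at line 1 remove [zxhk,nole] add [apnve,ymnp,vqb] -> 7 lines: uddku xxyn apnve ymnp vqb wabcn efw
Hunk 3: at line 3 remove [ymnp,vqb,wabcn] add [qzn,ablla] -> 6 lines: uddku xxyn apnve qzn ablla efw
Hunk 4: at line 1 remove [xxyn,apnve,qzn] add [dkxfh,ckzk,ieadc] -> 6 lines: uddku dkxfh ckzk ieadc ablla efw

Answer: uddku
dkxfh
ckzk
ieadc
ablla
efw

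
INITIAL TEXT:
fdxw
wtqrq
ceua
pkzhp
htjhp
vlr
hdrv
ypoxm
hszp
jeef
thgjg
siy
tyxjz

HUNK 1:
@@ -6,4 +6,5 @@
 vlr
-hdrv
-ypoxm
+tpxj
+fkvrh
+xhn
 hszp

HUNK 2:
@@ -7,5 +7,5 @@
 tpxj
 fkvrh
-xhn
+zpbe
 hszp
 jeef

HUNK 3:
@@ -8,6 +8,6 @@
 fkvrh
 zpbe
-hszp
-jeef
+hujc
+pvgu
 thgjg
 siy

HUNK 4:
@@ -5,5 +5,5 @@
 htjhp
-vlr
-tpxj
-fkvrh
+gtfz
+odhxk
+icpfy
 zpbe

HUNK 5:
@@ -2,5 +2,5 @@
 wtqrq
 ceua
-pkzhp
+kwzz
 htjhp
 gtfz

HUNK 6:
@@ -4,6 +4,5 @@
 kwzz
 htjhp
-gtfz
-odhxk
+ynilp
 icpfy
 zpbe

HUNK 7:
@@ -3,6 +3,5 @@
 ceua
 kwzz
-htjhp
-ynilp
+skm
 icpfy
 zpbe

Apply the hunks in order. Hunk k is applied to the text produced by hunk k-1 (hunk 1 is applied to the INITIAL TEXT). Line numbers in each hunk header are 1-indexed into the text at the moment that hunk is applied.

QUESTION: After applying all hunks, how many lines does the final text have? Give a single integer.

Hunk 1: at line 6 remove [hdrv,ypoxm] add [tpxj,fkvrh,xhn] -> 14 lines: fdxw wtqrq ceua pkzhp htjhp vlr tpxj fkvrh xhn hszp jeef thgjg siy tyxjz
Hunk 2: at line 7 remove [xhn] add [zpbe] -> 14 lines: fdxw wtqrq ceua pkzhp htjhp vlr tpxj fkvrh zpbe hszp jeef thgjg siy tyxjz
Hunk 3: at line 8 remove [hszp,jeef] add [hujc,pvgu] -> 14 lines: fdxw wtqrq ceua pkzhp htjhp vlr tpxj fkvrh zpbe hujc pvgu thgjg siy tyxjz
Hunk 4: at line 5 remove [vlr,tpxj,fkvrh] add [gtfz,odhxk,icpfy] -> 14 lines: fdxw wtqrq ceua pkzhp htjhp gtfz odhxk icpfy zpbe hujc pvgu thgjg siy tyxjz
Hunk 5: at line 2 remove [pkzhp] add [kwzz] -> 14 lines: fdxw wtqrq ceua kwzz htjhp gtfz odhxk icpfy zpbe hujc pvgu thgjg siy tyxjz
Hunk 6: at line 4 remove [gtfz,odhxk] add [ynilp] -> 13 lines: fdxw wtqrq ceua kwzz htjhp ynilp icpfy zpbe hujc pvgu thgjg siy tyxjz
Hunk 7: at line 3 remove [htjhp,ynilp] add [skm] -> 12 lines: fdxw wtqrq ceua kwzz skm icpfy zpbe hujc pvgu thgjg siy tyxjz
Final line count: 12

Answer: 12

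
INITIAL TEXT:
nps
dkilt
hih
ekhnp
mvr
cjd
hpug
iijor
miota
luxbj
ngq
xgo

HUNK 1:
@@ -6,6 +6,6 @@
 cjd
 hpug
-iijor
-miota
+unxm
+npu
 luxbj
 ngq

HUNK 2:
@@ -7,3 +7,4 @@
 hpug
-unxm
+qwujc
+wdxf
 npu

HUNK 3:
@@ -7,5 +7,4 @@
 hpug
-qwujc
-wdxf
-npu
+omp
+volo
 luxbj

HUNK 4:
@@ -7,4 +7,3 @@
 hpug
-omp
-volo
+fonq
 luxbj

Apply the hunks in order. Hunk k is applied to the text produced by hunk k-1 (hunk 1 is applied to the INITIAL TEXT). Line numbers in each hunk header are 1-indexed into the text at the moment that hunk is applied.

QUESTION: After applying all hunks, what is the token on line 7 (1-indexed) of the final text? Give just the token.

Answer: hpug

Derivation:
Hunk 1: at line 6 remove [iijor,miota] add [unxm,npu] -> 12 lines: nps dkilt hih ekhnp mvr cjd hpug unxm npu luxbj ngq xgo
Hunk 2: at line 7 remove [unxm] add [qwujc,wdxf] -> 13 lines: nps dkilt hih ekhnp mvr cjd hpug qwujc wdxf npu luxbj ngq xgo
Hunk 3: at line 7 remove [qwujc,wdxf,npu] add [omp,volo] -> 12 lines: nps dkilt hih ekhnp mvr cjd hpug omp volo luxbj ngq xgo
Hunk 4: at line 7 remove [omp,volo] add [fonq] -> 11 lines: nps dkilt hih ekhnp mvr cjd hpug fonq luxbj ngq xgo
Final line 7: hpug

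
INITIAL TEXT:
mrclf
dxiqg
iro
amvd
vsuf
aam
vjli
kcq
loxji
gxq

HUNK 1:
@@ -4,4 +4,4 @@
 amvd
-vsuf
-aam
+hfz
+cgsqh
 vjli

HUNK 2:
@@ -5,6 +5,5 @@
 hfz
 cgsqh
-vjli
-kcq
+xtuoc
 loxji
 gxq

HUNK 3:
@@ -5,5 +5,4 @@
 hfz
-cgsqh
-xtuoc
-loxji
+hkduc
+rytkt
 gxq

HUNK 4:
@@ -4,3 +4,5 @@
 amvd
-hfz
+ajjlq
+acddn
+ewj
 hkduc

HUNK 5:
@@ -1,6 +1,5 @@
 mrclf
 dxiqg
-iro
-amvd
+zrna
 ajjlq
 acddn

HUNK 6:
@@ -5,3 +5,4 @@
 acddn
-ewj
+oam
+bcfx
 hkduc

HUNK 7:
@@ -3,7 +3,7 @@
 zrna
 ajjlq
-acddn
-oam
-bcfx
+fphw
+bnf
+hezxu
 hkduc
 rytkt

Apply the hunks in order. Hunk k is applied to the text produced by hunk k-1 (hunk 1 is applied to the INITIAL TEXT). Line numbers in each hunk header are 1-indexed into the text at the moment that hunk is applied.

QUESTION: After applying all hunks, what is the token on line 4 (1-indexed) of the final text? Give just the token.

Answer: ajjlq

Derivation:
Hunk 1: at line 4 remove [vsuf,aam] add [hfz,cgsqh] -> 10 lines: mrclf dxiqg iro amvd hfz cgsqh vjli kcq loxji gxq
Hunk 2: at line 5 remove [vjli,kcq] add [xtuoc] -> 9 lines: mrclf dxiqg iro amvd hfz cgsqh xtuoc loxji gxq
Hunk 3: at line 5 remove [cgsqh,xtuoc,loxji] add [hkduc,rytkt] -> 8 lines: mrclf dxiqg iro amvd hfz hkduc rytkt gxq
Hunk 4: at line 4 remove [hfz] add [ajjlq,acddn,ewj] -> 10 lines: mrclf dxiqg iro amvd ajjlq acddn ewj hkduc rytkt gxq
Hunk 5: at line 1 remove [iro,amvd] add [zrna] -> 9 lines: mrclf dxiqg zrna ajjlq acddn ewj hkduc rytkt gxq
Hunk 6: at line 5 remove [ewj] add [oam,bcfx] -> 10 lines: mrclf dxiqg zrna ajjlq acddn oam bcfx hkduc rytkt gxq
Hunk 7: at line 3 remove [acddn,oam,bcfx] add [fphw,bnf,hezxu] -> 10 lines: mrclf dxiqg zrna ajjlq fphw bnf hezxu hkduc rytkt gxq
Final line 4: ajjlq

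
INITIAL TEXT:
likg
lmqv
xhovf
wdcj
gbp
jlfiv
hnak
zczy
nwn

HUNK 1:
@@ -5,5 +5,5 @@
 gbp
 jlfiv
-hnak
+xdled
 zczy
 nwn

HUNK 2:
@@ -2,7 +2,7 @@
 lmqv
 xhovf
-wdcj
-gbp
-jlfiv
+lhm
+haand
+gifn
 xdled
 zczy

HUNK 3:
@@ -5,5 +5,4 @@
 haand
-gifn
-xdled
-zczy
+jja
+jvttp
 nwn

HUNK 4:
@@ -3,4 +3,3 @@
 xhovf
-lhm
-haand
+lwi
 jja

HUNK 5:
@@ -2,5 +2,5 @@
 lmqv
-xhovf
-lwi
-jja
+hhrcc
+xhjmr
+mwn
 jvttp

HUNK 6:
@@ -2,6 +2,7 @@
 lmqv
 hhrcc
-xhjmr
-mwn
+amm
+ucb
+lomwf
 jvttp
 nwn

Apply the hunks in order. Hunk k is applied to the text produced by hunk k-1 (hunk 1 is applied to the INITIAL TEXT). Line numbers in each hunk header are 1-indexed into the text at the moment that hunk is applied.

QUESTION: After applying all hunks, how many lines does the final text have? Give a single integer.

Hunk 1: at line 5 remove [hnak] add [xdled] -> 9 lines: likg lmqv xhovf wdcj gbp jlfiv xdled zczy nwn
Hunk 2: at line 2 remove [wdcj,gbp,jlfiv] add [lhm,haand,gifn] -> 9 lines: likg lmqv xhovf lhm haand gifn xdled zczy nwn
Hunk 3: at line 5 remove [gifn,xdled,zczy] add [jja,jvttp] -> 8 lines: likg lmqv xhovf lhm haand jja jvttp nwn
Hunk 4: at line 3 remove [lhm,haand] add [lwi] -> 7 lines: likg lmqv xhovf lwi jja jvttp nwn
Hunk 5: at line 2 remove [xhovf,lwi,jja] add [hhrcc,xhjmr,mwn] -> 7 lines: likg lmqv hhrcc xhjmr mwn jvttp nwn
Hunk 6: at line 2 remove [xhjmr,mwn] add [amm,ucb,lomwf] -> 8 lines: likg lmqv hhrcc amm ucb lomwf jvttp nwn
Final line count: 8

Answer: 8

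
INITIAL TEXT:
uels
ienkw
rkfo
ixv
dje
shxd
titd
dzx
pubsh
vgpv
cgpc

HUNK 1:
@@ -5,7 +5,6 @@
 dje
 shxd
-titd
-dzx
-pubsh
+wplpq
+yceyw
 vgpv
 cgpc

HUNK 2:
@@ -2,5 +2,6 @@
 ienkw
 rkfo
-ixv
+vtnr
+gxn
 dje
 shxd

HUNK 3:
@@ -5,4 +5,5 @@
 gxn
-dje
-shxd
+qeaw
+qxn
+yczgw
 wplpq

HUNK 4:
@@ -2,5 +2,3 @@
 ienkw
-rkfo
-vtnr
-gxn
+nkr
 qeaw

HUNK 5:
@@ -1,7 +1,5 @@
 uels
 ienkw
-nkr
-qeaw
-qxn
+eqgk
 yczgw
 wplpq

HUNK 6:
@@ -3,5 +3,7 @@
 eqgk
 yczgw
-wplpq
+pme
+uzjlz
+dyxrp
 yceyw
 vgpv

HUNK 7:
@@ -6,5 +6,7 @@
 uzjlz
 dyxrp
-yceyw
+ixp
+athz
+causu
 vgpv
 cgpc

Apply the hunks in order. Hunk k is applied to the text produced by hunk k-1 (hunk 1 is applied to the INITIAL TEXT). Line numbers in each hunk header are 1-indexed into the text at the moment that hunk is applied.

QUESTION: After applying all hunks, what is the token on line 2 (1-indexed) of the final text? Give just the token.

Hunk 1: at line 5 remove [titd,dzx,pubsh] add [wplpq,yceyw] -> 10 lines: uels ienkw rkfo ixv dje shxd wplpq yceyw vgpv cgpc
Hunk 2: at line 2 remove [ixv] add [vtnr,gxn] -> 11 lines: uels ienkw rkfo vtnr gxn dje shxd wplpq yceyw vgpv cgpc
Hunk 3: at line 5 remove [dje,shxd] add [qeaw,qxn,yczgw] -> 12 lines: uels ienkw rkfo vtnr gxn qeaw qxn yczgw wplpq yceyw vgpv cgpc
Hunk 4: at line 2 remove [rkfo,vtnr,gxn] add [nkr] -> 10 lines: uels ienkw nkr qeaw qxn yczgw wplpq yceyw vgpv cgpc
Hunk 5: at line 1 remove [nkr,qeaw,qxn] add [eqgk] -> 8 lines: uels ienkw eqgk yczgw wplpq yceyw vgpv cgpc
Hunk 6: at line 3 remove [wplpq] add [pme,uzjlz,dyxrp] -> 10 lines: uels ienkw eqgk yczgw pme uzjlz dyxrp yceyw vgpv cgpc
Hunk 7: at line 6 remove [yceyw] add [ixp,athz,causu] -> 12 lines: uels ienkw eqgk yczgw pme uzjlz dyxrp ixp athz causu vgpv cgpc
Final line 2: ienkw

Answer: ienkw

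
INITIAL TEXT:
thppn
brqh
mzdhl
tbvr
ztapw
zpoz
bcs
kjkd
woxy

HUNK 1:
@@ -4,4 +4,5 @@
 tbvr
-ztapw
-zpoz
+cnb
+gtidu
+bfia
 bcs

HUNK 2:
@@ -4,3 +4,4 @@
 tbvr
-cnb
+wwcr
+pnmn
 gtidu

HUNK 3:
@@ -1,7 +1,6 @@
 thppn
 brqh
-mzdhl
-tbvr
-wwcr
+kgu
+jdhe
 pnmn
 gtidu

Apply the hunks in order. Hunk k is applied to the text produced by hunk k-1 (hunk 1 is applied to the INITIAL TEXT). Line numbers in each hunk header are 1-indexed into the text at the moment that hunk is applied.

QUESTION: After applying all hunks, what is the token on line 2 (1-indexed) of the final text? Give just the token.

Hunk 1: at line 4 remove [ztapw,zpoz] add [cnb,gtidu,bfia] -> 10 lines: thppn brqh mzdhl tbvr cnb gtidu bfia bcs kjkd woxy
Hunk 2: at line 4 remove [cnb] add [wwcr,pnmn] -> 11 lines: thppn brqh mzdhl tbvr wwcr pnmn gtidu bfia bcs kjkd woxy
Hunk 3: at line 1 remove [mzdhl,tbvr,wwcr] add [kgu,jdhe] -> 10 lines: thppn brqh kgu jdhe pnmn gtidu bfia bcs kjkd woxy
Final line 2: brqh

Answer: brqh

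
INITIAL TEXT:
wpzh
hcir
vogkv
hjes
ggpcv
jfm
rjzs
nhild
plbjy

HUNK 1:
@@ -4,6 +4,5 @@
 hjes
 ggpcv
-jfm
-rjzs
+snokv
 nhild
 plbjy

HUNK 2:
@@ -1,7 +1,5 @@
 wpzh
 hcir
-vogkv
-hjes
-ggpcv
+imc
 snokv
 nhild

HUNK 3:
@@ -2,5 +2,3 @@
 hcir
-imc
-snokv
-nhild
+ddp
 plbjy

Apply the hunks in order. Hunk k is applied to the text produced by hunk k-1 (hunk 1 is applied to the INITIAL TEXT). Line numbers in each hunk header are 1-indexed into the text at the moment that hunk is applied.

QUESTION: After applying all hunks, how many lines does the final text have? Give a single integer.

Answer: 4

Derivation:
Hunk 1: at line 4 remove [jfm,rjzs] add [snokv] -> 8 lines: wpzh hcir vogkv hjes ggpcv snokv nhild plbjy
Hunk 2: at line 1 remove [vogkv,hjes,ggpcv] add [imc] -> 6 lines: wpzh hcir imc snokv nhild plbjy
Hunk 3: at line 2 remove [imc,snokv,nhild] add [ddp] -> 4 lines: wpzh hcir ddp plbjy
Final line count: 4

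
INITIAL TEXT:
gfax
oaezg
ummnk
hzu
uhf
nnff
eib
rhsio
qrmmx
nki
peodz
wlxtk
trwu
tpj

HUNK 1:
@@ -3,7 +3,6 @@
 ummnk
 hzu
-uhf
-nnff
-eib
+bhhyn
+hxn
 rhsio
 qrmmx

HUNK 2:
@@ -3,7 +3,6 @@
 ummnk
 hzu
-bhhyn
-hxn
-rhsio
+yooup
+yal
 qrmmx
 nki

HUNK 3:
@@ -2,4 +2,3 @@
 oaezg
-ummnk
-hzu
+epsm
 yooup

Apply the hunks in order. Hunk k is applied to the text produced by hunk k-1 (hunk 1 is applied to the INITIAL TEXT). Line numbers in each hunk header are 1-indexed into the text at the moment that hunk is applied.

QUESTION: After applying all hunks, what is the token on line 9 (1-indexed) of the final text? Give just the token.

Hunk 1: at line 3 remove [uhf,nnff,eib] add [bhhyn,hxn] -> 13 lines: gfax oaezg ummnk hzu bhhyn hxn rhsio qrmmx nki peodz wlxtk trwu tpj
Hunk 2: at line 3 remove [bhhyn,hxn,rhsio] add [yooup,yal] -> 12 lines: gfax oaezg ummnk hzu yooup yal qrmmx nki peodz wlxtk trwu tpj
Hunk 3: at line 2 remove [ummnk,hzu] add [epsm] -> 11 lines: gfax oaezg epsm yooup yal qrmmx nki peodz wlxtk trwu tpj
Final line 9: wlxtk

Answer: wlxtk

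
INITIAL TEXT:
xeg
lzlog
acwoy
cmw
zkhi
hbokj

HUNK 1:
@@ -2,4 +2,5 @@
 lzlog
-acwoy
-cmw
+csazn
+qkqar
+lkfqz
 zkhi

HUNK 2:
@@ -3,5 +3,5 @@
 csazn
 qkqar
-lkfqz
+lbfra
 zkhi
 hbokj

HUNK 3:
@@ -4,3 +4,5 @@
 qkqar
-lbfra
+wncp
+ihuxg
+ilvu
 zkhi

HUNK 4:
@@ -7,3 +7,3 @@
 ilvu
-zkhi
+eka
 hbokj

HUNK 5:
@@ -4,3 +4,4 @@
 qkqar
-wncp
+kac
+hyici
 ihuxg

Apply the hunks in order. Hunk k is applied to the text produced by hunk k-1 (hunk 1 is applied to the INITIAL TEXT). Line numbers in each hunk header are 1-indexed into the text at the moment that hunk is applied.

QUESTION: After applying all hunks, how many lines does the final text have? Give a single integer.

Answer: 10

Derivation:
Hunk 1: at line 2 remove [acwoy,cmw] add [csazn,qkqar,lkfqz] -> 7 lines: xeg lzlog csazn qkqar lkfqz zkhi hbokj
Hunk 2: at line 3 remove [lkfqz] add [lbfra] -> 7 lines: xeg lzlog csazn qkqar lbfra zkhi hbokj
Hunk 3: at line 4 remove [lbfra] add [wncp,ihuxg,ilvu] -> 9 lines: xeg lzlog csazn qkqar wncp ihuxg ilvu zkhi hbokj
Hunk 4: at line 7 remove [zkhi] add [eka] -> 9 lines: xeg lzlog csazn qkqar wncp ihuxg ilvu eka hbokj
Hunk 5: at line 4 remove [wncp] add [kac,hyici] -> 10 lines: xeg lzlog csazn qkqar kac hyici ihuxg ilvu eka hbokj
Final line count: 10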